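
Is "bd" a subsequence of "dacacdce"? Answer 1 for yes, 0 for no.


Check if "bd" is a subsequence of "dacacdce"
Greedy scan:
  Position 0 ('d'): no match needed
  Position 1 ('a'): no match needed
  Position 2 ('c'): no match needed
  Position 3 ('a'): no match needed
  Position 4 ('c'): no match needed
  Position 5 ('d'): no match needed
  Position 6 ('c'): no match needed
  Position 7 ('e'): no match needed
Only matched 0/2 characters => not a subsequence

0


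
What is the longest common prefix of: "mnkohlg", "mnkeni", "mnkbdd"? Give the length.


Words: mnkohlg, mnkeni, mnkbdd
  Position 0: all 'm' => match
  Position 1: all 'n' => match
  Position 2: all 'k' => match
  Position 3: ('o', 'e', 'b') => mismatch, stop
LCP = "mnk" (length 3)

3


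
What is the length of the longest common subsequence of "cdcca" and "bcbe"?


LCS of "cdcca" and "bcbe"
DP table:
           b    c    b    e
      0    0    0    0    0
  c   0    0    1    1    1
  d   0    0    1    1    1
  c   0    0    1    1    1
  c   0    0    1    1    1
  a   0    0    1    1    1
LCS length = dp[5][4] = 1

1


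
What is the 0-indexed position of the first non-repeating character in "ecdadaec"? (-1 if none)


Input: ecdadaec
Character frequencies:
  'a': 2
  'c': 2
  'd': 2
  'e': 2
Scanning left to right for freq == 1:
  Position 0 ('e'): freq=2, skip
  Position 1 ('c'): freq=2, skip
  Position 2 ('d'): freq=2, skip
  Position 3 ('a'): freq=2, skip
  Position 4 ('d'): freq=2, skip
  Position 5 ('a'): freq=2, skip
  Position 6 ('e'): freq=2, skip
  Position 7 ('c'): freq=2, skip
  No unique character found => answer = -1

-1


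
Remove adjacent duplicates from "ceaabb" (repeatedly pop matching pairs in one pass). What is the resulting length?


Input: ceaabb
Stack-based adjacent duplicate removal:
  Read 'c': push. Stack: c
  Read 'e': push. Stack: ce
  Read 'a': push. Stack: cea
  Read 'a': matches stack top 'a' => pop. Stack: ce
  Read 'b': push. Stack: ceb
  Read 'b': matches stack top 'b' => pop. Stack: ce
Final stack: "ce" (length 2)

2


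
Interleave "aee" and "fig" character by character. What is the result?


Interleaving "aee" and "fig":
  Position 0: 'a' from first, 'f' from second => "af"
  Position 1: 'e' from first, 'i' from second => "ei"
  Position 2: 'e' from first, 'g' from second => "eg"
Result: afeieg

afeieg


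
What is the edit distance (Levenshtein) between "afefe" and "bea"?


Computing edit distance: "afefe" -> "bea"
DP table:
           b    e    a
      0    1    2    3
  a   1    1    2    2
  f   2    2    2    3
  e   3    3    2    3
  f   4    4    3    3
  e   5    5    4    4
Edit distance = dp[5][3] = 4

4


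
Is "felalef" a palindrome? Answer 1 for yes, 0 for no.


Input: felalef
Reversed: felalef
  Compare pos 0 ('f') with pos 6 ('f'): match
  Compare pos 1 ('e') with pos 5 ('e'): match
  Compare pos 2 ('l') with pos 4 ('l'): match
Result: palindrome

1


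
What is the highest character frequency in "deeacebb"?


Input: deeacebb
Character counts:
  'a': 1
  'b': 2
  'c': 1
  'd': 1
  'e': 3
Maximum frequency: 3

3


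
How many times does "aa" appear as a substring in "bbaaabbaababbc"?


Searching for "aa" in "bbaaabbaababbc"
Scanning each position:
  Position 0: "bb" => no
  Position 1: "ba" => no
  Position 2: "aa" => MATCH
  Position 3: "aa" => MATCH
  Position 4: "ab" => no
  Position 5: "bb" => no
  Position 6: "ba" => no
  Position 7: "aa" => MATCH
  Position 8: "ab" => no
  Position 9: "ba" => no
  Position 10: "ab" => no
  Position 11: "bb" => no
  Position 12: "bc" => no
Total occurrences: 3

3


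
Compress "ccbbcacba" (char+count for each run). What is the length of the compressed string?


Input: ccbbcacba
Runs:
  'c' x 2 => "c2"
  'b' x 2 => "b2"
  'c' x 1 => "c1"
  'a' x 1 => "a1"
  'c' x 1 => "c1"
  'b' x 1 => "b1"
  'a' x 1 => "a1"
Compressed: "c2b2c1a1c1b1a1"
Compressed length: 14

14


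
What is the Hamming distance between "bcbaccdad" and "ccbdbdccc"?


Comparing "bcbaccdad" and "ccbdbdccc" position by position:
  Position 0: 'b' vs 'c' => differ
  Position 1: 'c' vs 'c' => same
  Position 2: 'b' vs 'b' => same
  Position 3: 'a' vs 'd' => differ
  Position 4: 'c' vs 'b' => differ
  Position 5: 'c' vs 'd' => differ
  Position 6: 'd' vs 'c' => differ
  Position 7: 'a' vs 'c' => differ
  Position 8: 'd' vs 'c' => differ
Total differences (Hamming distance): 7

7


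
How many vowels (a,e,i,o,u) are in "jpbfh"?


Input: jpbfh
Checking each character:
  'j' at position 0: consonant
  'p' at position 1: consonant
  'b' at position 2: consonant
  'f' at position 3: consonant
  'h' at position 4: consonant
Total vowels: 0

0


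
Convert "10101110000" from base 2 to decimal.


Input: "10101110000" in base 2
Positional expansion:
  Digit '1' (value 1) x 2^10 = 1024
  Digit '0' (value 0) x 2^9 = 0
  Digit '1' (value 1) x 2^8 = 256
  Digit '0' (value 0) x 2^7 = 0
  Digit '1' (value 1) x 2^6 = 64
  Digit '1' (value 1) x 2^5 = 32
  Digit '1' (value 1) x 2^4 = 16
  Digit '0' (value 0) x 2^3 = 0
  Digit '0' (value 0) x 2^2 = 0
  Digit '0' (value 0) x 2^1 = 0
  Digit '0' (value 0) x 2^0 = 0
Sum = 1392

1392


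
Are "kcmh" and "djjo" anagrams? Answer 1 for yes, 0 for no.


Strings: "kcmh", "djjo"
Sorted first:  chkm
Sorted second: djjo
Differ at position 0: 'c' vs 'd' => not anagrams

0


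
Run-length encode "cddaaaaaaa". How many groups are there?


Input: cddaaaaaaa
Scanning for consecutive runs:
  Group 1: 'c' x 1 (positions 0-0)
  Group 2: 'd' x 2 (positions 1-2)
  Group 3: 'a' x 7 (positions 3-9)
Total groups: 3

3


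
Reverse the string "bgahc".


Input: bgahc
Reading characters right to left:
  Position 4: 'c'
  Position 3: 'h'
  Position 2: 'a'
  Position 1: 'g'
  Position 0: 'b'
Reversed: chagb

chagb


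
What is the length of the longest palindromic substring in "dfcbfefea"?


Input: "dfcbfefea"
Checking substrings for palindromes:
  [4:7] "fef" (len 3) => palindrome
  [5:8] "efe" (len 3) => palindrome
Longest palindromic substring: "fef" with length 3

3


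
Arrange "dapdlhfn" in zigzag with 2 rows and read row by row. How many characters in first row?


Zigzag "dapdlhfn" into 2 rows:
Placing characters:
  'd' => row 0
  'a' => row 1
  'p' => row 0
  'd' => row 1
  'l' => row 0
  'h' => row 1
  'f' => row 0
  'n' => row 1
Rows:
  Row 0: "dplf"
  Row 1: "adhn"
First row length: 4

4


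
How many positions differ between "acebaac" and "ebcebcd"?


Comparing "acebaac" and "ebcebcd" position by position:
  Position 0: 'a' vs 'e' => DIFFER
  Position 1: 'c' vs 'b' => DIFFER
  Position 2: 'e' vs 'c' => DIFFER
  Position 3: 'b' vs 'e' => DIFFER
  Position 4: 'a' vs 'b' => DIFFER
  Position 5: 'a' vs 'c' => DIFFER
  Position 6: 'c' vs 'd' => DIFFER
Positions that differ: 7

7


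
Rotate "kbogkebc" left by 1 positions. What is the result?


Input: "kbogkebc", rotate left by 1
First 1 characters: "k"
Remaining characters: "bogkebc"
Concatenate remaining + first: "bogkebc" + "k" = "bogkebck"

bogkebck


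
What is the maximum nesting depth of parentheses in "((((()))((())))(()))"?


Input: "((((()))((())))(()))"
Tracking depth:
  Position 0 '(': depth becomes 1
  Position 1 '(': depth becomes 2
  Position 2 '(': depth becomes 3
  Position 3 '(': depth becomes 4
  Position 4 '(': depth becomes 5
  Position 5 ')': depth becomes 4
  Position 6 ')': depth becomes 3
  Position 7 ')': depth becomes 2
  Position 8 '(': depth becomes 3
  Position 9 '(': depth becomes 4
  Position 10 '(': depth becomes 5
  Position 11 ')': depth becomes 4
  Position 12 ')': depth becomes 3
  Position 13 ')': depth becomes 2
  Position 14 ')': depth becomes 1
  Position 15 '(': depth becomes 2
  Position 16 '(': depth becomes 3
  Position 17 ')': depth becomes 2
  Position 18 ')': depth becomes 1
  Position 19 ')': depth becomes 0
Maximum depth reached: 5

5


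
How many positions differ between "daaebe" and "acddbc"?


Comparing "daaebe" and "acddbc" position by position:
  Position 0: 'd' vs 'a' => DIFFER
  Position 1: 'a' vs 'c' => DIFFER
  Position 2: 'a' vs 'd' => DIFFER
  Position 3: 'e' vs 'd' => DIFFER
  Position 4: 'b' vs 'b' => same
  Position 5: 'e' vs 'c' => DIFFER
Positions that differ: 5

5


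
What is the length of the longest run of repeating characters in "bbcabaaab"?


Input: "bbcabaaab"
Scanning for longest run:
  Position 1 ('b'): continues run of 'b', length=2
  Position 2 ('c'): new char, reset run to 1
  Position 3 ('a'): new char, reset run to 1
  Position 4 ('b'): new char, reset run to 1
  Position 5 ('a'): new char, reset run to 1
  Position 6 ('a'): continues run of 'a', length=2
  Position 7 ('a'): continues run of 'a', length=3
  Position 8 ('b'): new char, reset run to 1
Longest run: 'a' with length 3

3


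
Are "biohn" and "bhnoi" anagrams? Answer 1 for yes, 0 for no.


Strings: "biohn", "bhnoi"
Sorted first:  bhino
Sorted second: bhino
Sorted forms match => anagrams

1


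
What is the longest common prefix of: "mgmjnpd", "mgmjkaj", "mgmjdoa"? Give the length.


Words: mgmjnpd, mgmjkaj, mgmjdoa
  Position 0: all 'm' => match
  Position 1: all 'g' => match
  Position 2: all 'm' => match
  Position 3: all 'j' => match
  Position 4: ('n', 'k', 'd') => mismatch, stop
LCP = "mgmj" (length 4)

4


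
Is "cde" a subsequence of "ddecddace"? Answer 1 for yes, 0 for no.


Check if "cde" is a subsequence of "ddecddace"
Greedy scan:
  Position 0 ('d'): no match needed
  Position 1 ('d'): no match needed
  Position 2 ('e'): no match needed
  Position 3 ('c'): matches sub[0] = 'c'
  Position 4 ('d'): matches sub[1] = 'd'
  Position 5 ('d'): no match needed
  Position 6 ('a'): no match needed
  Position 7 ('c'): no match needed
  Position 8 ('e'): matches sub[2] = 'e'
All 3 characters matched => is a subsequence

1


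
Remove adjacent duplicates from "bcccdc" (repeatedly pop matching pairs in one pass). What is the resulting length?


Input: bcccdc
Stack-based adjacent duplicate removal:
  Read 'b': push. Stack: b
  Read 'c': push. Stack: bc
  Read 'c': matches stack top 'c' => pop. Stack: b
  Read 'c': push. Stack: bc
  Read 'd': push. Stack: bcd
  Read 'c': push. Stack: bcdc
Final stack: "bcdc" (length 4)

4


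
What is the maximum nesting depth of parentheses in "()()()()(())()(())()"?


Input: "()()()()(())()(())()"
Tracking depth:
  Position 0 '(': depth becomes 1
  Position 1 ')': depth becomes 0
  Position 2 '(': depth becomes 1
  Position 3 ')': depth becomes 0
  Position 4 '(': depth becomes 1
  Position 5 ')': depth becomes 0
  Position 6 '(': depth becomes 1
  Position 7 ')': depth becomes 0
  Position 8 '(': depth becomes 1
  Position 9 '(': depth becomes 2
  Position 10 ')': depth becomes 1
  Position 11 ')': depth becomes 0
  Position 12 '(': depth becomes 1
  Position 13 ')': depth becomes 0
  Position 14 '(': depth becomes 1
  Position 15 '(': depth becomes 2
  Position 16 ')': depth becomes 1
  Position 17 ')': depth becomes 0
  Position 18 '(': depth becomes 1
  Position 19 ')': depth becomes 0
Maximum depth reached: 2

2


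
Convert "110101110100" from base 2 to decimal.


Input: "110101110100" in base 2
Positional expansion:
  Digit '1' (value 1) x 2^11 = 2048
  Digit '1' (value 1) x 2^10 = 1024
  Digit '0' (value 0) x 2^9 = 0
  Digit '1' (value 1) x 2^8 = 256
  Digit '0' (value 0) x 2^7 = 0
  Digit '1' (value 1) x 2^6 = 64
  Digit '1' (value 1) x 2^5 = 32
  Digit '1' (value 1) x 2^4 = 16
  Digit '0' (value 0) x 2^3 = 0
  Digit '1' (value 1) x 2^2 = 4
  Digit '0' (value 0) x 2^1 = 0
  Digit '0' (value 0) x 2^0 = 0
Sum = 3444

3444


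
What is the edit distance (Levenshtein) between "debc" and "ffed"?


Computing edit distance: "debc" -> "ffed"
DP table:
           f    f    e    d
      0    1    2    3    4
  d   1    1    2    3    3
  e   2    2    2    2    3
  b   3    3    3    3    3
  c   4    4    4    4    4
Edit distance = dp[4][4] = 4

4


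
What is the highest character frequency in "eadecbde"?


Input: eadecbde
Character counts:
  'a': 1
  'b': 1
  'c': 1
  'd': 2
  'e': 3
Maximum frequency: 3

3


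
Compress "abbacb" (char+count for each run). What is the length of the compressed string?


Input: abbacb
Runs:
  'a' x 1 => "a1"
  'b' x 2 => "b2"
  'a' x 1 => "a1"
  'c' x 1 => "c1"
  'b' x 1 => "b1"
Compressed: "a1b2a1c1b1"
Compressed length: 10

10


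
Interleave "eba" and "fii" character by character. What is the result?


Interleaving "eba" and "fii":
  Position 0: 'e' from first, 'f' from second => "ef"
  Position 1: 'b' from first, 'i' from second => "bi"
  Position 2: 'a' from first, 'i' from second => "ai"
Result: efbiai

efbiai


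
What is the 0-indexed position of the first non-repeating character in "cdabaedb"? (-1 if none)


Input: cdabaedb
Character frequencies:
  'a': 2
  'b': 2
  'c': 1
  'd': 2
  'e': 1
Scanning left to right for freq == 1:
  Position 0 ('c'): unique! => answer = 0

0


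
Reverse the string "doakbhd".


Input: doakbhd
Reading characters right to left:
  Position 6: 'd'
  Position 5: 'h'
  Position 4: 'b'
  Position 3: 'k'
  Position 2: 'a'
  Position 1: 'o'
  Position 0: 'd'
Reversed: dhbkaod

dhbkaod


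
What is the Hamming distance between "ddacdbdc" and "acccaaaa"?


Comparing "ddacdbdc" and "acccaaaa" position by position:
  Position 0: 'd' vs 'a' => differ
  Position 1: 'd' vs 'c' => differ
  Position 2: 'a' vs 'c' => differ
  Position 3: 'c' vs 'c' => same
  Position 4: 'd' vs 'a' => differ
  Position 5: 'b' vs 'a' => differ
  Position 6: 'd' vs 'a' => differ
  Position 7: 'c' vs 'a' => differ
Total differences (Hamming distance): 7

7


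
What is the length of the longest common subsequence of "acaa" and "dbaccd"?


LCS of "acaa" and "dbaccd"
DP table:
           d    b    a    c    c    d
      0    0    0    0    0    0    0
  a   0    0    0    1    1    1    1
  c   0    0    0    1    2    2    2
  a   0    0    0    1    2    2    2
  a   0    0    0    1    2    2    2
LCS length = dp[4][6] = 2

2


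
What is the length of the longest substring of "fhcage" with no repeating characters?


Input: "fhcage"
Sliding window (track last position of each char):
  Position 0 ('f'): window [0,0] length 1 -- new best
  Position 1 ('h'): window [0,1] length 2 -- new best
  Position 2 ('c'): window [0,2] length 3 -- new best
  Position 3 ('a'): window [0,3] length 4 -- new best
  Position 4 ('g'): window [0,4] length 5 -- new best
  Position 5 ('e'): window [0,5] length 6 -- new best
Longest substring with no repeats: "fhcage" with length 6

6


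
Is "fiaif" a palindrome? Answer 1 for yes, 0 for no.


Input: fiaif
Reversed: fiaif
  Compare pos 0 ('f') with pos 4 ('f'): match
  Compare pos 1 ('i') with pos 3 ('i'): match
Result: palindrome

1


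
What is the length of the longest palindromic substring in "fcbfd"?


Input: "fcbfd"
Checking substrings for palindromes:
  No multi-char palindromic substrings found
Longest palindromic substring: "f" with length 1

1


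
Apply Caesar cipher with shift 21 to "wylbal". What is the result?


Caesar cipher: shift "wylbal" by 21
  'w' (pos 22) + 21 = pos 17 = 'r'
  'y' (pos 24) + 21 = pos 19 = 't'
  'l' (pos 11) + 21 = pos 6 = 'g'
  'b' (pos 1) + 21 = pos 22 = 'w'
  'a' (pos 0) + 21 = pos 21 = 'v'
  'l' (pos 11) + 21 = pos 6 = 'g'
Result: rtgwvg

rtgwvg


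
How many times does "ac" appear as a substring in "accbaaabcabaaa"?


Searching for "ac" in "accbaaabcabaaa"
Scanning each position:
  Position 0: "ac" => MATCH
  Position 1: "cc" => no
  Position 2: "cb" => no
  Position 3: "ba" => no
  Position 4: "aa" => no
  Position 5: "aa" => no
  Position 6: "ab" => no
  Position 7: "bc" => no
  Position 8: "ca" => no
  Position 9: "ab" => no
  Position 10: "ba" => no
  Position 11: "aa" => no
  Position 12: "aa" => no
Total occurrences: 1

1


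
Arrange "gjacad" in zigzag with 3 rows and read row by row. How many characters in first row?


Zigzag "gjacad" into 3 rows:
Placing characters:
  'g' => row 0
  'j' => row 1
  'a' => row 2
  'c' => row 1
  'a' => row 0
  'd' => row 1
Rows:
  Row 0: "ga"
  Row 1: "jcd"
  Row 2: "a"
First row length: 2

2


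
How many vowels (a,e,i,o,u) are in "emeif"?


Input: emeif
Checking each character:
  'e' at position 0: vowel (running total: 1)
  'm' at position 1: consonant
  'e' at position 2: vowel (running total: 2)
  'i' at position 3: vowel (running total: 3)
  'f' at position 4: consonant
Total vowels: 3

3


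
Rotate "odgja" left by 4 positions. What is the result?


Input: "odgja", rotate left by 4
First 4 characters: "odgj"
Remaining characters: "a"
Concatenate remaining + first: "a" + "odgj" = "aodgj"

aodgj


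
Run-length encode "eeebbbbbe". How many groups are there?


Input: eeebbbbbe
Scanning for consecutive runs:
  Group 1: 'e' x 3 (positions 0-2)
  Group 2: 'b' x 5 (positions 3-7)
  Group 3: 'e' x 1 (positions 8-8)
Total groups: 3

3


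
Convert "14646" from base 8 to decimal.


Input: "14646" in base 8
Positional expansion:
  Digit '1' (value 1) x 8^4 = 4096
  Digit '4' (value 4) x 8^3 = 2048
  Digit '6' (value 6) x 8^2 = 384
  Digit '4' (value 4) x 8^1 = 32
  Digit '6' (value 6) x 8^0 = 6
Sum = 6566

6566


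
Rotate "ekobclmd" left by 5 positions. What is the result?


Input: "ekobclmd", rotate left by 5
First 5 characters: "ekobc"
Remaining characters: "lmd"
Concatenate remaining + first: "lmd" + "ekobc" = "lmdekobc"

lmdekobc


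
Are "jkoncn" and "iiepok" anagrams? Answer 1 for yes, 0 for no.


Strings: "jkoncn", "iiepok"
Sorted first:  cjknno
Sorted second: eiikop
Differ at position 0: 'c' vs 'e' => not anagrams

0


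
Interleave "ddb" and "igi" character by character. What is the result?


Interleaving "ddb" and "igi":
  Position 0: 'd' from first, 'i' from second => "di"
  Position 1: 'd' from first, 'g' from second => "dg"
  Position 2: 'b' from first, 'i' from second => "bi"
Result: didgbi

didgbi


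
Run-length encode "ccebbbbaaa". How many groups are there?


Input: ccebbbbaaa
Scanning for consecutive runs:
  Group 1: 'c' x 2 (positions 0-1)
  Group 2: 'e' x 1 (positions 2-2)
  Group 3: 'b' x 4 (positions 3-6)
  Group 4: 'a' x 3 (positions 7-9)
Total groups: 4

4


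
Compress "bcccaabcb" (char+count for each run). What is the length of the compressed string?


Input: bcccaabcb
Runs:
  'b' x 1 => "b1"
  'c' x 3 => "c3"
  'a' x 2 => "a2"
  'b' x 1 => "b1"
  'c' x 1 => "c1"
  'b' x 1 => "b1"
Compressed: "b1c3a2b1c1b1"
Compressed length: 12

12


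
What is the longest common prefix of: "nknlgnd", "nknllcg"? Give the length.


Words: nknlgnd, nknllcg
  Position 0: all 'n' => match
  Position 1: all 'k' => match
  Position 2: all 'n' => match
  Position 3: all 'l' => match
  Position 4: ('g', 'l') => mismatch, stop
LCP = "nknl" (length 4)

4


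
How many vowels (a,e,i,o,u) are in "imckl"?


Input: imckl
Checking each character:
  'i' at position 0: vowel (running total: 1)
  'm' at position 1: consonant
  'c' at position 2: consonant
  'k' at position 3: consonant
  'l' at position 4: consonant
Total vowels: 1

1


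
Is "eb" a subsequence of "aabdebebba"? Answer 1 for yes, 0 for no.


Check if "eb" is a subsequence of "aabdebebba"
Greedy scan:
  Position 0 ('a'): no match needed
  Position 1 ('a'): no match needed
  Position 2 ('b'): no match needed
  Position 3 ('d'): no match needed
  Position 4 ('e'): matches sub[0] = 'e'
  Position 5 ('b'): matches sub[1] = 'b'
  Position 6 ('e'): no match needed
  Position 7 ('b'): no match needed
  Position 8 ('b'): no match needed
  Position 9 ('a'): no match needed
All 2 characters matched => is a subsequence

1


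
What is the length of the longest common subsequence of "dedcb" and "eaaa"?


LCS of "dedcb" and "eaaa"
DP table:
           e    a    a    a
      0    0    0    0    0
  d   0    0    0    0    0
  e   0    1    1    1    1
  d   0    1    1    1    1
  c   0    1    1    1    1
  b   0    1    1    1    1
LCS length = dp[5][4] = 1

1


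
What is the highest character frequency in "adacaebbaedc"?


Input: adacaebbaedc
Character counts:
  'a': 4
  'b': 2
  'c': 2
  'd': 2
  'e': 2
Maximum frequency: 4

4


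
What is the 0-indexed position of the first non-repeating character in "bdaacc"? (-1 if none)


Input: bdaacc
Character frequencies:
  'a': 2
  'b': 1
  'c': 2
  'd': 1
Scanning left to right for freq == 1:
  Position 0 ('b'): unique! => answer = 0

0


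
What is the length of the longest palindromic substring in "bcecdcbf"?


Input: "bcecdcbf"
Checking substrings for palindromes:
  [1:4] "cec" (len 3) => palindrome
  [3:6] "cdc" (len 3) => palindrome
Longest palindromic substring: "cec" with length 3

3


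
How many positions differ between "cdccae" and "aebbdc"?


Comparing "cdccae" and "aebbdc" position by position:
  Position 0: 'c' vs 'a' => DIFFER
  Position 1: 'd' vs 'e' => DIFFER
  Position 2: 'c' vs 'b' => DIFFER
  Position 3: 'c' vs 'b' => DIFFER
  Position 4: 'a' vs 'd' => DIFFER
  Position 5: 'e' vs 'c' => DIFFER
Positions that differ: 6

6


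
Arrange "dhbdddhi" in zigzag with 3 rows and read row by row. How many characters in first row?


Zigzag "dhbdddhi" into 3 rows:
Placing characters:
  'd' => row 0
  'h' => row 1
  'b' => row 2
  'd' => row 1
  'd' => row 0
  'd' => row 1
  'h' => row 2
  'i' => row 1
Rows:
  Row 0: "dd"
  Row 1: "hddi"
  Row 2: "bh"
First row length: 2

2


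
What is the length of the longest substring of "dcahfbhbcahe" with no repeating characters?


Input: "dcahfbhbcahe"
Sliding window (track last position of each char):
  Position 0 ('d'): window [0,0] length 1 -- new best
  Position 1 ('c'): window [0,1] length 2 -- new best
  Position 2 ('a'): window [0,2] length 3 -- new best
  Position 3 ('h'): window [0,3] length 4 -- new best
  Position 4 ('f'): window [0,4] length 5 -- new best
  Position 5 ('b'): window [0,5] length 6 -- new best
  Position 6 ('h'): repeat (last at 3), move window start to 4
  Position 6 ('h'): window [4,6] length 3
  Position 7 ('b'): repeat (last at 5), move window start to 6
  Position 7 ('b'): window [6,7] length 2
  Position 8 ('c'): window [6,8] length 3
  Position 9 ('a'): window [6,9] length 4
  Position 10 ('h'): repeat (last at 6), move window start to 7
  Position 10 ('h'): window [7,10] length 4
  Position 11 ('e'): window [7,11] length 5
Longest substring with no repeats: "dcahfb" with length 6

6


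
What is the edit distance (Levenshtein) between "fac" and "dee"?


Computing edit distance: "fac" -> "dee"
DP table:
           d    e    e
      0    1    2    3
  f   1    1    2    3
  a   2    2    2    3
  c   3    3    3    3
Edit distance = dp[3][3] = 3

3


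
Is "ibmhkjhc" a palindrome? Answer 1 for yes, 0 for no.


Input: ibmhkjhc
Reversed: chjkhmbi
  Compare pos 0 ('i') with pos 7 ('c'): MISMATCH
  Compare pos 1 ('b') with pos 6 ('h'): MISMATCH
  Compare pos 2 ('m') with pos 5 ('j'): MISMATCH
  Compare pos 3 ('h') with pos 4 ('k'): MISMATCH
Result: not a palindrome

0


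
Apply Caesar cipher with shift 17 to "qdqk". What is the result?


Caesar cipher: shift "qdqk" by 17
  'q' (pos 16) + 17 = pos 7 = 'h'
  'd' (pos 3) + 17 = pos 20 = 'u'
  'q' (pos 16) + 17 = pos 7 = 'h'
  'k' (pos 10) + 17 = pos 1 = 'b'
Result: huhb

huhb


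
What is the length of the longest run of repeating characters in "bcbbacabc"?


Input: "bcbbacabc"
Scanning for longest run:
  Position 1 ('c'): new char, reset run to 1
  Position 2 ('b'): new char, reset run to 1
  Position 3 ('b'): continues run of 'b', length=2
  Position 4 ('a'): new char, reset run to 1
  Position 5 ('c'): new char, reset run to 1
  Position 6 ('a'): new char, reset run to 1
  Position 7 ('b'): new char, reset run to 1
  Position 8 ('c'): new char, reset run to 1
Longest run: 'b' with length 2

2


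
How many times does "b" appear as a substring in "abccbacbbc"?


Searching for "b" in "abccbacbbc"
Scanning each position:
  Position 0: "a" => no
  Position 1: "b" => MATCH
  Position 2: "c" => no
  Position 3: "c" => no
  Position 4: "b" => MATCH
  Position 5: "a" => no
  Position 6: "c" => no
  Position 7: "b" => MATCH
  Position 8: "b" => MATCH
  Position 9: "c" => no
Total occurrences: 4

4


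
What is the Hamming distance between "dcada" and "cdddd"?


Comparing "dcada" and "cdddd" position by position:
  Position 0: 'd' vs 'c' => differ
  Position 1: 'c' vs 'd' => differ
  Position 2: 'a' vs 'd' => differ
  Position 3: 'd' vs 'd' => same
  Position 4: 'a' vs 'd' => differ
Total differences (Hamming distance): 4

4


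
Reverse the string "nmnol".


Input: nmnol
Reading characters right to left:
  Position 4: 'l'
  Position 3: 'o'
  Position 2: 'n'
  Position 1: 'm'
  Position 0: 'n'
Reversed: lonmn

lonmn


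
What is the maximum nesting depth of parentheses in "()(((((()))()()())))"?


Input: "()(((((()))()()())))"
Tracking depth:
  Position 0 '(': depth becomes 1
  Position 1 ')': depth becomes 0
  Position 2 '(': depth becomes 1
  Position 3 '(': depth becomes 2
  Position 4 '(': depth becomes 3
  Position 5 '(': depth becomes 4
  Position 6 '(': depth becomes 5
  Position 7 '(': depth becomes 6
  Position 8 ')': depth becomes 5
  Position 9 ')': depth becomes 4
  Position 10 ')': depth becomes 3
  Position 11 '(': depth becomes 4
  Position 12 ')': depth becomes 3
  Position 13 '(': depth becomes 4
  Position 14 ')': depth becomes 3
  Position 15 '(': depth becomes 4
  Position 16 ')': depth becomes 3
  Position 17 ')': depth becomes 2
  Position 18 ')': depth becomes 1
  Position 19 ')': depth becomes 0
Maximum depth reached: 6

6


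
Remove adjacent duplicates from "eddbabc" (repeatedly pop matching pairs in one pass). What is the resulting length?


Input: eddbabc
Stack-based adjacent duplicate removal:
  Read 'e': push. Stack: e
  Read 'd': push. Stack: ed
  Read 'd': matches stack top 'd' => pop. Stack: e
  Read 'b': push. Stack: eb
  Read 'a': push. Stack: eba
  Read 'b': push. Stack: ebab
  Read 'c': push. Stack: ebabc
Final stack: "ebabc" (length 5)

5


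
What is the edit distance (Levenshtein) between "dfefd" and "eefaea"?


Computing edit distance: "dfefd" -> "eefaea"
DP table:
           e    e    f    a    e    a
      0    1    2    3    4    5    6
  d   1    1    2    3    4    5    6
  f   2    2    2    2    3    4    5
  e   3    2    2    3    3    3    4
  f   4    3    3    2    3    4    4
  d   5    4    4    3    3    4    5
Edit distance = dp[5][6] = 5

5


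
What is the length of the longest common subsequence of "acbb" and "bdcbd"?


LCS of "acbb" and "bdcbd"
DP table:
           b    d    c    b    d
      0    0    0    0    0    0
  a   0    0    0    0    0    0
  c   0    0    0    1    1    1
  b   0    1    1    1    2    2
  b   0    1    1    1    2    2
LCS length = dp[4][5] = 2

2


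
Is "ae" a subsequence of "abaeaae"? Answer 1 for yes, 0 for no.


Check if "ae" is a subsequence of "abaeaae"
Greedy scan:
  Position 0 ('a'): matches sub[0] = 'a'
  Position 1 ('b'): no match needed
  Position 2 ('a'): no match needed
  Position 3 ('e'): matches sub[1] = 'e'
  Position 4 ('a'): no match needed
  Position 5 ('a'): no match needed
  Position 6 ('e'): no match needed
All 2 characters matched => is a subsequence

1


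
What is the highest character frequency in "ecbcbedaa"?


Input: ecbcbedaa
Character counts:
  'a': 2
  'b': 2
  'c': 2
  'd': 1
  'e': 2
Maximum frequency: 2

2


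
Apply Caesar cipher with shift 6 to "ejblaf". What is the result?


Caesar cipher: shift "ejblaf" by 6
  'e' (pos 4) + 6 = pos 10 = 'k'
  'j' (pos 9) + 6 = pos 15 = 'p'
  'b' (pos 1) + 6 = pos 7 = 'h'
  'l' (pos 11) + 6 = pos 17 = 'r'
  'a' (pos 0) + 6 = pos 6 = 'g'
  'f' (pos 5) + 6 = pos 11 = 'l'
Result: kphrgl

kphrgl


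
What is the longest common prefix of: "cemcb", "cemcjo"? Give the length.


Words: cemcb, cemcjo
  Position 0: all 'c' => match
  Position 1: all 'e' => match
  Position 2: all 'm' => match
  Position 3: all 'c' => match
  Position 4: ('b', 'j') => mismatch, stop
LCP = "cemc" (length 4)

4


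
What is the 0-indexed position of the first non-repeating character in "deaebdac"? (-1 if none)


Input: deaebdac
Character frequencies:
  'a': 2
  'b': 1
  'c': 1
  'd': 2
  'e': 2
Scanning left to right for freq == 1:
  Position 0 ('d'): freq=2, skip
  Position 1 ('e'): freq=2, skip
  Position 2 ('a'): freq=2, skip
  Position 3 ('e'): freq=2, skip
  Position 4 ('b'): unique! => answer = 4

4


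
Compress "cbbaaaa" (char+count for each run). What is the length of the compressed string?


Input: cbbaaaa
Runs:
  'c' x 1 => "c1"
  'b' x 2 => "b2"
  'a' x 4 => "a4"
Compressed: "c1b2a4"
Compressed length: 6

6


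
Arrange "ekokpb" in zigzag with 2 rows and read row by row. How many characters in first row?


Zigzag "ekokpb" into 2 rows:
Placing characters:
  'e' => row 0
  'k' => row 1
  'o' => row 0
  'k' => row 1
  'p' => row 0
  'b' => row 1
Rows:
  Row 0: "eop"
  Row 1: "kkb"
First row length: 3

3


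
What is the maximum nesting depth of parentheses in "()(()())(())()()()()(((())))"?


Input: "()(()())(())()()()()(((())))"
Tracking depth:
  Position 0 '(': depth becomes 1
  Position 1 ')': depth becomes 0
  Position 2 '(': depth becomes 1
  Position 3 '(': depth becomes 2
  Position 4 ')': depth becomes 1
  Position 5 '(': depth becomes 2
  Position 6 ')': depth becomes 1
  Position 7 ')': depth becomes 0
  Position 8 '(': depth becomes 1
  Position 9 '(': depth becomes 2
  Position 10 ')': depth becomes 1
  Position 11 ')': depth becomes 0
  Position 12 '(': depth becomes 1
  Position 13 ')': depth becomes 0
  Position 14 '(': depth becomes 1
  Position 15 ')': depth becomes 0
  Position 16 '(': depth becomes 1
  Position 17 ')': depth becomes 0
  Position 18 '(': depth becomes 1
  Position 19 ')': depth becomes 0
  Position 20 '(': depth becomes 1
  Position 21 '(': depth becomes 2
  Position 22 '(': depth becomes 3
  Position 23 '(': depth becomes 4
  Position 24 ')': depth becomes 3
  Position 25 ')': depth becomes 2
  Position 26 ')': depth becomes 1
  Position 27 ')': depth becomes 0
Maximum depth reached: 4

4


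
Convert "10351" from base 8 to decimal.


Input: "10351" in base 8
Positional expansion:
  Digit '1' (value 1) x 8^4 = 4096
  Digit '0' (value 0) x 8^3 = 0
  Digit '3' (value 3) x 8^2 = 192
  Digit '5' (value 5) x 8^1 = 40
  Digit '1' (value 1) x 8^0 = 1
Sum = 4329

4329


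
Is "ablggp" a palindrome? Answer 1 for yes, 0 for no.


Input: ablggp
Reversed: pgglba
  Compare pos 0 ('a') with pos 5 ('p'): MISMATCH
  Compare pos 1 ('b') with pos 4 ('g'): MISMATCH
  Compare pos 2 ('l') with pos 3 ('g'): MISMATCH
Result: not a palindrome

0


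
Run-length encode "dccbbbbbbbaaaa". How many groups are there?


Input: dccbbbbbbbaaaa
Scanning for consecutive runs:
  Group 1: 'd' x 1 (positions 0-0)
  Group 2: 'c' x 2 (positions 1-2)
  Group 3: 'b' x 7 (positions 3-9)
  Group 4: 'a' x 4 (positions 10-13)
Total groups: 4

4


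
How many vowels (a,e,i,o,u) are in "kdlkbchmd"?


Input: kdlkbchmd
Checking each character:
  'k' at position 0: consonant
  'd' at position 1: consonant
  'l' at position 2: consonant
  'k' at position 3: consonant
  'b' at position 4: consonant
  'c' at position 5: consonant
  'h' at position 6: consonant
  'm' at position 7: consonant
  'd' at position 8: consonant
Total vowels: 0

0


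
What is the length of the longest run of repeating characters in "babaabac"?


Input: "babaabac"
Scanning for longest run:
  Position 1 ('a'): new char, reset run to 1
  Position 2 ('b'): new char, reset run to 1
  Position 3 ('a'): new char, reset run to 1
  Position 4 ('a'): continues run of 'a', length=2
  Position 5 ('b'): new char, reset run to 1
  Position 6 ('a'): new char, reset run to 1
  Position 7 ('c'): new char, reset run to 1
Longest run: 'a' with length 2

2


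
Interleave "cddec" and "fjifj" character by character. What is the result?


Interleaving "cddec" and "fjifj":
  Position 0: 'c' from first, 'f' from second => "cf"
  Position 1: 'd' from first, 'j' from second => "dj"
  Position 2: 'd' from first, 'i' from second => "di"
  Position 3: 'e' from first, 'f' from second => "ef"
  Position 4: 'c' from first, 'j' from second => "cj"
Result: cfdjdiefcj

cfdjdiefcj


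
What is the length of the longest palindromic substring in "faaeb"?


Input: "faaeb"
Checking substrings for palindromes:
  [1:3] "aa" (len 2) => palindrome
Longest palindromic substring: "aa" with length 2

2


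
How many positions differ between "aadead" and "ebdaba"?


Comparing "aadead" and "ebdaba" position by position:
  Position 0: 'a' vs 'e' => DIFFER
  Position 1: 'a' vs 'b' => DIFFER
  Position 2: 'd' vs 'd' => same
  Position 3: 'e' vs 'a' => DIFFER
  Position 4: 'a' vs 'b' => DIFFER
  Position 5: 'd' vs 'a' => DIFFER
Positions that differ: 5

5


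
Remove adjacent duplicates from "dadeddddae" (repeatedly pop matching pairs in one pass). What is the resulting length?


Input: dadeddddae
Stack-based adjacent duplicate removal:
  Read 'd': push. Stack: d
  Read 'a': push. Stack: da
  Read 'd': push. Stack: dad
  Read 'e': push. Stack: dade
  Read 'd': push. Stack: daded
  Read 'd': matches stack top 'd' => pop. Stack: dade
  Read 'd': push. Stack: daded
  Read 'd': matches stack top 'd' => pop. Stack: dade
  Read 'a': push. Stack: dadea
  Read 'e': push. Stack: dadeae
Final stack: "dadeae" (length 6)

6


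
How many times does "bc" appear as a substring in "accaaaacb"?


Searching for "bc" in "accaaaacb"
Scanning each position:
  Position 0: "ac" => no
  Position 1: "cc" => no
  Position 2: "ca" => no
  Position 3: "aa" => no
  Position 4: "aa" => no
  Position 5: "aa" => no
  Position 6: "ac" => no
  Position 7: "cb" => no
Total occurrences: 0

0


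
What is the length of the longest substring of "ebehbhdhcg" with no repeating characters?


Input: "ebehbhdhcg"
Sliding window (track last position of each char):
  Position 0 ('e'): window [0,0] length 1 -- new best
  Position 1 ('b'): window [0,1] length 2 -- new best
  Position 2 ('e'): repeat (last at 0), move window start to 1
  Position 2 ('e'): window [1,2] length 2
  Position 3 ('h'): window [1,3] length 3 -- new best
  Position 4 ('b'): repeat (last at 1), move window start to 2
  Position 4 ('b'): window [2,4] length 3
  Position 5 ('h'): repeat (last at 3), move window start to 4
  Position 5 ('h'): window [4,5] length 2
  Position 6 ('d'): window [4,6] length 3
  Position 7 ('h'): repeat (last at 5), move window start to 6
  Position 7 ('h'): window [6,7] length 2
  Position 8 ('c'): window [6,8] length 3
  Position 9 ('g'): window [6,9] length 4 -- new best
Longest substring with no repeats: "dhcg" with length 4

4


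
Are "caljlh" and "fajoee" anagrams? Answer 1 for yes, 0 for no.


Strings: "caljlh", "fajoee"
Sorted first:  achjll
Sorted second: aeefjo
Differ at position 1: 'c' vs 'e' => not anagrams

0


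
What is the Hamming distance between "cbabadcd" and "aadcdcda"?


Comparing "cbabadcd" and "aadcdcda" position by position:
  Position 0: 'c' vs 'a' => differ
  Position 1: 'b' vs 'a' => differ
  Position 2: 'a' vs 'd' => differ
  Position 3: 'b' vs 'c' => differ
  Position 4: 'a' vs 'd' => differ
  Position 5: 'd' vs 'c' => differ
  Position 6: 'c' vs 'd' => differ
  Position 7: 'd' vs 'a' => differ
Total differences (Hamming distance): 8

8


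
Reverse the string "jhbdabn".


Input: jhbdabn
Reading characters right to left:
  Position 6: 'n'
  Position 5: 'b'
  Position 4: 'a'
  Position 3: 'd'
  Position 2: 'b'
  Position 1: 'h'
  Position 0: 'j'
Reversed: nbadbhj

nbadbhj


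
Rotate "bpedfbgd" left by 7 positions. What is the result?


Input: "bpedfbgd", rotate left by 7
First 7 characters: "bpedfbg"
Remaining characters: "d"
Concatenate remaining + first: "d" + "bpedfbg" = "dbpedfbg"

dbpedfbg


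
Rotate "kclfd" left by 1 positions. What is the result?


Input: "kclfd", rotate left by 1
First 1 characters: "k"
Remaining characters: "clfd"
Concatenate remaining + first: "clfd" + "k" = "clfdk"

clfdk


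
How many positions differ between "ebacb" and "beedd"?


Comparing "ebacb" and "beedd" position by position:
  Position 0: 'e' vs 'b' => DIFFER
  Position 1: 'b' vs 'e' => DIFFER
  Position 2: 'a' vs 'e' => DIFFER
  Position 3: 'c' vs 'd' => DIFFER
  Position 4: 'b' vs 'd' => DIFFER
Positions that differ: 5

5


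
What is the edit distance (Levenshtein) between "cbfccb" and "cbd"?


Computing edit distance: "cbfccb" -> "cbd"
DP table:
           c    b    d
      0    1    2    3
  c   1    0    1    2
  b   2    1    0    1
  f   3    2    1    1
  c   4    3    2    2
  c   5    4    3    3
  b   6    5    4    4
Edit distance = dp[6][3] = 4

4


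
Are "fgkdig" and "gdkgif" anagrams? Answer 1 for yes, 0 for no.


Strings: "fgkdig", "gdkgif"
Sorted first:  dfggik
Sorted second: dfggik
Sorted forms match => anagrams

1


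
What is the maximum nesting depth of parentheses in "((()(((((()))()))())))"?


Input: "((()(((((()))()))())))"
Tracking depth:
  Position 0 '(': depth becomes 1
  Position 1 '(': depth becomes 2
  Position 2 '(': depth becomes 3
  Position 3 ')': depth becomes 2
  Position 4 '(': depth becomes 3
  Position 5 '(': depth becomes 4
  Position 6 '(': depth becomes 5
  Position 7 '(': depth becomes 6
  Position 8 '(': depth becomes 7
  Position 9 '(': depth becomes 8
  Position 10 ')': depth becomes 7
  Position 11 ')': depth becomes 6
  Position 12 ')': depth becomes 5
  Position 13 '(': depth becomes 6
  Position 14 ')': depth becomes 5
  Position 15 ')': depth becomes 4
  Position 16 ')': depth becomes 3
  Position 17 '(': depth becomes 4
  Position 18 ')': depth becomes 3
  Position 19 ')': depth becomes 2
  Position 20 ')': depth becomes 1
  Position 21 ')': depth becomes 0
Maximum depth reached: 8

8


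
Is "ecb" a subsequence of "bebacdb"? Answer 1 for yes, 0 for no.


Check if "ecb" is a subsequence of "bebacdb"
Greedy scan:
  Position 0 ('b'): no match needed
  Position 1 ('e'): matches sub[0] = 'e'
  Position 2 ('b'): no match needed
  Position 3 ('a'): no match needed
  Position 4 ('c'): matches sub[1] = 'c'
  Position 5 ('d'): no match needed
  Position 6 ('b'): matches sub[2] = 'b'
All 3 characters matched => is a subsequence

1


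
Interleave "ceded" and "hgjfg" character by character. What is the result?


Interleaving "ceded" and "hgjfg":
  Position 0: 'c' from first, 'h' from second => "ch"
  Position 1: 'e' from first, 'g' from second => "eg"
  Position 2: 'd' from first, 'j' from second => "dj"
  Position 3: 'e' from first, 'f' from second => "ef"
  Position 4: 'd' from first, 'g' from second => "dg"
Result: chegdjefdg

chegdjefdg


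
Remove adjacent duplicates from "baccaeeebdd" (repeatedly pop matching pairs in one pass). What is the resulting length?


Input: baccaeeebdd
Stack-based adjacent duplicate removal:
  Read 'b': push. Stack: b
  Read 'a': push. Stack: ba
  Read 'c': push. Stack: bac
  Read 'c': matches stack top 'c' => pop. Stack: ba
  Read 'a': matches stack top 'a' => pop. Stack: b
  Read 'e': push. Stack: be
  Read 'e': matches stack top 'e' => pop. Stack: b
  Read 'e': push. Stack: be
  Read 'b': push. Stack: beb
  Read 'd': push. Stack: bebd
  Read 'd': matches stack top 'd' => pop. Stack: beb
Final stack: "beb" (length 3)

3


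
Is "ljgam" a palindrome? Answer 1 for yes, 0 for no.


Input: ljgam
Reversed: magjl
  Compare pos 0 ('l') with pos 4 ('m'): MISMATCH
  Compare pos 1 ('j') with pos 3 ('a'): MISMATCH
Result: not a palindrome

0


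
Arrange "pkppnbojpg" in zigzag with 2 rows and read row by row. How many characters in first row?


Zigzag "pkppnbojpg" into 2 rows:
Placing characters:
  'p' => row 0
  'k' => row 1
  'p' => row 0
  'p' => row 1
  'n' => row 0
  'b' => row 1
  'o' => row 0
  'j' => row 1
  'p' => row 0
  'g' => row 1
Rows:
  Row 0: "ppnop"
  Row 1: "kpbjg"
First row length: 5

5


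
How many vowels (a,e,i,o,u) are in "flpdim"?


Input: flpdim
Checking each character:
  'f' at position 0: consonant
  'l' at position 1: consonant
  'p' at position 2: consonant
  'd' at position 3: consonant
  'i' at position 4: vowel (running total: 1)
  'm' at position 5: consonant
Total vowels: 1

1
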